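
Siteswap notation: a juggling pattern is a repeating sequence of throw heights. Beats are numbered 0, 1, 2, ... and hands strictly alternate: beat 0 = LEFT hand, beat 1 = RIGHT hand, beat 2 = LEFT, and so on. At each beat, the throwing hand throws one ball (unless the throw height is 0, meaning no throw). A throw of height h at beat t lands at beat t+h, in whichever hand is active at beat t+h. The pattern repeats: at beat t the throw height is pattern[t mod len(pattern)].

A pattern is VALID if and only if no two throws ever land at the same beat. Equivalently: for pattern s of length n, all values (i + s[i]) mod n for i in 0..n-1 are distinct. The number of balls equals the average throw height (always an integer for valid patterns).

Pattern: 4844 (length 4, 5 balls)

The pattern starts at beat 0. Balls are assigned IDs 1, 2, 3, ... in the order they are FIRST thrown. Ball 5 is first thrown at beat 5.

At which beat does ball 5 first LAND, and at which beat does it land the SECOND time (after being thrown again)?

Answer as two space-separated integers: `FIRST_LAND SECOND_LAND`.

Answer: 13 21

Derivation:
Beat 0 (L): throw ball1 h=4 -> lands@4:L; in-air after throw: [b1@4:L]
Beat 1 (R): throw ball2 h=8 -> lands@9:R; in-air after throw: [b1@4:L b2@9:R]
Beat 2 (L): throw ball3 h=4 -> lands@6:L; in-air after throw: [b1@4:L b3@6:L b2@9:R]
Beat 3 (R): throw ball4 h=4 -> lands@7:R; in-air after throw: [b1@4:L b3@6:L b4@7:R b2@9:R]
Beat 4 (L): throw ball1 h=4 -> lands@8:L; in-air after throw: [b3@6:L b4@7:R b1@8:L b2@9:R]
Beat 5 (R): throw ball5 h=8 -> lands@13:R; in-air after throw: [b3@6:L b4@7:R b1@8:L b2@9:R b5@13:R]
Beat 6 (L): throw ball3 h=4 -> lands@10:L; in-air after throw: [b4@7:R b1@8:L b2@9:R b3@10:L b5@13:R]
Beat 7 (R): throw ball4 h=4 -> lands@11:R; in-air after throw: [b1@8:L b2@9:R b3@10:L b4@11:R b5@13:R]
Beat 8 (L): throw ball1 h=4 -> lands@12:L; in-air after throw: [b2@9:R b3@10:L b4@11:R b1@12:L b5@13:R]
Beat 9 (R): throw ball2 h=8 -> lands@17:R; in-air after throw: [b3@10:L b4@11:R b1@12:L b5@13:R b2@17:R]
Beat 10 (L): throw ball3 h=4 -> lands@14:L; in-air after throw: [b4@11:R b1@12:L b5@13:R b3@14:L b2@17:R]
Beat 11 (R): throw ball4 h=4 -> lands@15:R; in-air after throw: [b1@12:L b5@13:R b3@14:L b4@15:R b2@17:R]
Beat 12 (L): throw ball1 h=4 -> lands@16:L; in-air after throw: [b5@13:R b3@14:L b4@15:R b1@16:L b2@17:R]
Beat 13 (R): throw ball5 h=8 -> lands@21:R; in-air after throw: [b3@14:L b4@15:R b1@16:L b2@17:R b5@21:R]
Beat 14 (L): throw ball3 h=4 -> lands@18:L; in-air after throw: [b4@15:R b1@16:L b2@17:R b3@18:L b5@21:R]
Beat 15 (R): throw ball4 h=4 -> lands@19:R; in-air after throw: [b1@16:L b2@17:R b3@18:L b4@19:R b5@21:R]
Beat 16 (L): throw ball1 h=4 -> lands@20:L; in-air after throw: [b2@17:R b3@18:L b4@19:R b1@20:L b5@21:R]
Beat 17 (R): throw ball2 h=8 -> lands@25:R; in-air after throw: [b3@18:L b4@19:R b1@20:L b5@21:R b2@25:R]
Beat 18 (L): throw ball3 h=4 -> lands@22:L; in-air after throw: [b4@19:R b1@20:L b5@21:R b3@22:L b2@25:R]
Beat 19 (R): throw ball4 h=4 -> lands@23:R; in-air after throw: [b1@20:L b5@21:R b3@22:L b4@23:R b2@25:R]
Beat 20 (L): throw ball1 h=4 -> lands@24:L; in-air after throw: [b5@21:R b3@22:L b4@23:R b1@24:L b2@25:R]
Ball 5: thrown@5 h=8 -> first land @13; rethrown@13 h=8 -> second land @21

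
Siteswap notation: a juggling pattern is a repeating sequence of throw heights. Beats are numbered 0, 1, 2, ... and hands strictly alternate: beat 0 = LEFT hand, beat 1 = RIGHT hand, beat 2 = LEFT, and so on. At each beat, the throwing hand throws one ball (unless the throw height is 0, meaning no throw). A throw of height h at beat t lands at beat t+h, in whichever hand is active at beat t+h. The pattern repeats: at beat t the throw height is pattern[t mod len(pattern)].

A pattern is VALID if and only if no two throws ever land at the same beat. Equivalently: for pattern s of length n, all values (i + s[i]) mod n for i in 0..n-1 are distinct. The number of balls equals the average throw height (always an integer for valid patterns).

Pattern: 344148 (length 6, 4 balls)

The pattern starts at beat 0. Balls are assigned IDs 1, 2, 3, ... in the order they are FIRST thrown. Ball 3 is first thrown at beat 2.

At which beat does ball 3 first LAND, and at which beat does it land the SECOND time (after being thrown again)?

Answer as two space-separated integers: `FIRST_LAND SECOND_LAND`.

Beat 0 (L): throw ball1 h=3 -> lands@3:R; in-air after throw: [b1@3:R]
Beat 1 (R): throw ball2 h=4 -> lands@5:R; in-air after throw: [b1@3:R b2@5:R]
Beat 2 (L): throw ball3 h=4 -> lands@6:L; in-air after throw: [b1@3:R b2@5:R b3@6:L]
Beat 3 (R): throw ball1 h=1 -> lands@4:L; in-air after throw: [b1@4:L b2@5:R b3@6:L]
Beat 4 (L): throw ball1 h=4 -> lands@8:L; in-air after throw: [b2@5:R b3@6:L b1@8:L]
Beat 5 (R): throw ball2 h=8 -> lands@13:R; in-air after throw: [b3@6:L b1@8:L b2@13:R]
Beat 6 (L): throw ball3 h=3 -> lands@9:R; in-air after throw: [b1@8:L b3@9:R b2@13:R]
Beat 7 (R): throw ball4 h=4 -> lands@11:R; in-air after throw: [b1@8:L b3@9:R b4@11:R b2@13:R]
Beat 8 (L): throw ball1 h=4 -> lands@12:L; in-air after throw: [b3@9:R b4@11:R b1@12:L b2@13:R]
Beat 9 (R): throw ball3 h=1 -> lands@10:L; in-air after throw: [b3@10:L b4@11:R b1@12:L b2@13:R]
Ball 3: thrown@2 h=4 -> first land @6; rethrown@6 h=3 -> second land @9

Answer: 6 9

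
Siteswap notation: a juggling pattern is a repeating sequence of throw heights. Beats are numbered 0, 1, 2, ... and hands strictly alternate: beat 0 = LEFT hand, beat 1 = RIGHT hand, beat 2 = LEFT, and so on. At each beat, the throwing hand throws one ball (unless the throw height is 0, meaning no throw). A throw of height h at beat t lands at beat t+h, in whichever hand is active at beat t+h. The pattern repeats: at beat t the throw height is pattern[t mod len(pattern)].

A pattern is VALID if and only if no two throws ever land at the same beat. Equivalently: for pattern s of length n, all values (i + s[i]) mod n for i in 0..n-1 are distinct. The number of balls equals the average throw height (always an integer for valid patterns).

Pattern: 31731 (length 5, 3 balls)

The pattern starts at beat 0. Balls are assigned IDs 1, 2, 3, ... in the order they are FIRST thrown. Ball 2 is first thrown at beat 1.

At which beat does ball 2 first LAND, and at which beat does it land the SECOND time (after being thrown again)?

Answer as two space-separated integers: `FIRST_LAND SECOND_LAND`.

Answer: 2 9

Derivation:
Beat 0 (L): throw ball1 h=3 -> lands@3:R; in-air after throw: [b1@3:R]
Beat 1 (R): throw ball2 h=1 -> lands@2:L; in-air after throw: [b2@2:L b1@3:R]
Beat 2 (L): throw ball2 h=7 -> lands@9:R; in-air after throw: [b1@3:R b2@9:R]
Beat 3 (R): throw ball1 h=3 -> lands@6:L; in-air after throw: [b1@6:L b2@9:R]
Beat 4 (L): throw ball3 h=1 -> lands@5:R; in-air after throw: [b3@5:R b1@6:L b2@9:R]
Beat 5 (R): throw ball3 h=3 -> lands@8:L; in-air after throw: [b1@6:L b3@8:L b2@9:R]
Beat 6 (L): throw ball1 h=1 -> lands@7:R; in-air after throw: [b1@7:R b3@8:L b2@9:R]
Beat 7 (R): throw ball1 h=7 -> lands@14:L; in-air after throw: [b3@8:L b2@9:R b1@14:L]
Beat 8 (L): throw ball3 h=3 -> lands@11:R; in-air after throw: [b2@9:R b3@11:R b1@14:L]
Beat 9 (R): throw ball2 h=1 -> lands@10:L; in-air after throw: [b2@10:L b3@11:R b1@14:L]
Ball 2: thrown@1 h=1 -> first land @2; rethrown@2 h=7 -> second land @9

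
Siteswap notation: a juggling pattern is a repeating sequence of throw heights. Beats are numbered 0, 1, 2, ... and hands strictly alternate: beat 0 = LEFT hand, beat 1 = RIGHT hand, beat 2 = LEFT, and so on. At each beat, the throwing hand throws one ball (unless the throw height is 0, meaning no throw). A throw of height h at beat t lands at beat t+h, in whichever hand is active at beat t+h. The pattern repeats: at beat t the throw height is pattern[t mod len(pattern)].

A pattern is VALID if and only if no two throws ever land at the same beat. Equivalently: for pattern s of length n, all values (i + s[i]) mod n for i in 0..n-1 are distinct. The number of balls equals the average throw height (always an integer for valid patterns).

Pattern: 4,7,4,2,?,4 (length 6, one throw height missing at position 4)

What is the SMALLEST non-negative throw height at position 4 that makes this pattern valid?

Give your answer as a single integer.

i=0: (0 + 4) mod 6 = 4
i=1: (1 + 7) mod 6 = 2
i=2: (2 + 4) mod 6 = 0
i=3: (3 + 2) mod 6 = 5
i=4: s[i]=? (unknown)
i=5: (5 + 4) mod 6 = 3
Known residues: [0, 2, 3, 4, 5]; need a permutation of 0..5, so missing residue r = 1
Need (4 + s) mod 6 = 1; smallest s = (1 - 4) mod 6 = 3

Answer: 3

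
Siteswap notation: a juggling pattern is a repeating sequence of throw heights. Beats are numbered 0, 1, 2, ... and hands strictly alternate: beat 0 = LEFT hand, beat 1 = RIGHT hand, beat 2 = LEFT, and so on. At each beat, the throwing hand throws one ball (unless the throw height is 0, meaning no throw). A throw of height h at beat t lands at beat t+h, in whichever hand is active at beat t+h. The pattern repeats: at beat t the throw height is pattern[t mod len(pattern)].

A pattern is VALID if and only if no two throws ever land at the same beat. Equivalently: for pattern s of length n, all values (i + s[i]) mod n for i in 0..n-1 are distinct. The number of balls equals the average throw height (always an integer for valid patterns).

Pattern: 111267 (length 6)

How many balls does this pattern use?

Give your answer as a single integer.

Answer: 3

Derivation:
Pattern = [1, 1, 1, 2, 6, 7], length n = 6
  position 0: throw height = 1, running sum = 1
  position 1: throw height = 1, running sum = 2
  position 2: throw height = 1, running sum = 3
  position 3: throw height = 2, running sum = 5
  position 4: throw height = 6, running sum = 11
  position 5: throw height = 7, running sum = 18
Total sum = 18; balls = sum / n = 18 / 6 = 3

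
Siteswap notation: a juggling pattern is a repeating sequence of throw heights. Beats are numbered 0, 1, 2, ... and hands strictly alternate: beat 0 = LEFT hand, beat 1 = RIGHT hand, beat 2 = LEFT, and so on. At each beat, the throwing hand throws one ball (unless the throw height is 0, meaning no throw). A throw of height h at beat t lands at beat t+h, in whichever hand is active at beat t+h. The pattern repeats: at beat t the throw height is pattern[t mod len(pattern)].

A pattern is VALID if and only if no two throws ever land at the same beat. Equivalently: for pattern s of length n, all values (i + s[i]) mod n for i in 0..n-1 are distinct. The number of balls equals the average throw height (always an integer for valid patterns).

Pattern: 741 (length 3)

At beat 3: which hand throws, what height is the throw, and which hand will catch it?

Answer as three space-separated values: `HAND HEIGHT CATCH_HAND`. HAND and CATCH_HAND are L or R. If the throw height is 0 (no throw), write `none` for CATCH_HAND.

Answer: R 7 L

Derivation:
Beat 3: 3 mod 2 = 1, so hand = R
Throw height = pattern[3 mod 3] = pattern[0] = 7
Lands at beat 3+7=10, 10 mod 2 = 0, so catch hand = L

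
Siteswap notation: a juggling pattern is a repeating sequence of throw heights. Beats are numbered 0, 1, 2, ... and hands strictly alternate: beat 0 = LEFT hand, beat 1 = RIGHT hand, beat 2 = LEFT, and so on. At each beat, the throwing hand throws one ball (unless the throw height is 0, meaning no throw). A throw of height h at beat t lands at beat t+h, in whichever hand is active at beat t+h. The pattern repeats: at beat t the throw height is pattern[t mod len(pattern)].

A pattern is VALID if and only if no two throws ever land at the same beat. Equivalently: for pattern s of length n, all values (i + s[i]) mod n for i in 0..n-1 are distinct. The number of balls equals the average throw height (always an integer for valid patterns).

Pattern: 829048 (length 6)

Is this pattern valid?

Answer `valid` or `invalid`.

i=0: (i + s[i]) mod n = (0 + 8) mod 6 = 2
i=1: (i + s[i]) mod n = (1 + 2) mod 6 = 3
i=2: (i + s[i]) mod n = (2 + 9) mod 6 = 5
i=3: (i + s[i]) mod n = (3 + 0) mod 6 = 3
i=4: (i + s[i]) mod n = (4 + 4) mod 6 = 2
i=5: (i + s[i]) mod n = (5 + 8) mod 6 = 1
Residues: [2, 3, 5, 3, 2, 1], distinct: False

Answer: invalid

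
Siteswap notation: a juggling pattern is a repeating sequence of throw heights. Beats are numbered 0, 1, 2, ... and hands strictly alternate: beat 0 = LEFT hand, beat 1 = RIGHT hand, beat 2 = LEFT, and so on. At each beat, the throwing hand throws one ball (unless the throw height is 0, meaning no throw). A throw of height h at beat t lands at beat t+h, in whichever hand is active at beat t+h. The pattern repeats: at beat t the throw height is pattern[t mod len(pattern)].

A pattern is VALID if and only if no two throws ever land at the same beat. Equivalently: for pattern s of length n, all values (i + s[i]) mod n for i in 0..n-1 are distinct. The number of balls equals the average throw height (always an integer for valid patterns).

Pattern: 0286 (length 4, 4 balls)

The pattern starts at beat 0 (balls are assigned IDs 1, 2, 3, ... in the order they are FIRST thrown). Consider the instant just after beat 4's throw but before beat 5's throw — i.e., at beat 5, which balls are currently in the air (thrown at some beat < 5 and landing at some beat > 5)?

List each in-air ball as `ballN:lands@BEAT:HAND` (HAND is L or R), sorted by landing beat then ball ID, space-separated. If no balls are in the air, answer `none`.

Beat 1 (R): throw ball1 h=2 -> lands@3:R; in-air after throw: [b1@3:R]
Beat 2 (L): throw ball2 h=8 -> lands@10:L; in-air after throw: [b1@3:R b2@10:L]
Beat 3 (R): throw ball1 h=6 -> lands@9:R; in-air after throw: [b1@9:R b2@10:L]
Beat 5 (R): throw ball3 h=2 -> lands@7:R; in-air after throw: [b3@7:R b1@9:R b2@10:L]

Answer: ball1:lands@9:R ball2:lands@10:L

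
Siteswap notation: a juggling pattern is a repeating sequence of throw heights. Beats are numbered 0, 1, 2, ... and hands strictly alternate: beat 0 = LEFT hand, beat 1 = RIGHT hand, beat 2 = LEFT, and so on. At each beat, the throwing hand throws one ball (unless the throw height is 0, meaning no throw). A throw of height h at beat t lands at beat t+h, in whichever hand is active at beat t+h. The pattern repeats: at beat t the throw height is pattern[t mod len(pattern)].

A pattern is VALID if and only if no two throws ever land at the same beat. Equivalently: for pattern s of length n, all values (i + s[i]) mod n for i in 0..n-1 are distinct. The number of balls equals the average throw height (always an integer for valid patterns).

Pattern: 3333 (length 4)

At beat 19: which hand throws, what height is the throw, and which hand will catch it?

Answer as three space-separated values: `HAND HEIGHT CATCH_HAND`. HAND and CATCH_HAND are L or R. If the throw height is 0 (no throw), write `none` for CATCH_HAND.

Answer: R 3 L

Derivation:
Beat 19: 19 mod 2 = 1, so hand = R
Throw height = pattern[19 mod 4] = pattern[3] = 3
Lands at beat 19+3=22, 22 mod 2 = 0, so catch hand = L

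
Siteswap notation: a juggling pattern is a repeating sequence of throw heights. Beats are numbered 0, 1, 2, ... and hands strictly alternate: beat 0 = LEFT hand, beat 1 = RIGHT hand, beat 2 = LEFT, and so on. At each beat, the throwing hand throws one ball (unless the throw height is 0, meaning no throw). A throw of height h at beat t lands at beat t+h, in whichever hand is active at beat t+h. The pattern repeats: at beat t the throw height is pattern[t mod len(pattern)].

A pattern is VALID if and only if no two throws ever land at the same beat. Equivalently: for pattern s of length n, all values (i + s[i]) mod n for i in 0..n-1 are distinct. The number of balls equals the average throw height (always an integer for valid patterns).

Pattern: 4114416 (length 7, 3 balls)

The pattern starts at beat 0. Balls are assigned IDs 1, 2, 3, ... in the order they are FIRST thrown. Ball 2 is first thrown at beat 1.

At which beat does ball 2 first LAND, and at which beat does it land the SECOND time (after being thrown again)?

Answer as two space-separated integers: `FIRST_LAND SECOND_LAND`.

Answer: 2 3

Derivation:
Beat 0 (L): throw ball1 h=4 -> lands@4:L; in-air after throw: [b1@4:L]
Beat 1 (R): throw ball2 h=1 -> lands@2:L; in-air after throw: [b2@2:L b1@4:L]
Beat 2 (L): throw ball2 h=1 -> lands@3:R; in-air after throw: [b2@3:R b1@4:L]
Beat 3 (R): throw ball2 h=4 -> lands@7:R; in-air after throw: [b1@4:L b2@7:R]
Ball 2: thrown@1 h=1 -> first land @2; rethrown@2 h=1 -> second land @3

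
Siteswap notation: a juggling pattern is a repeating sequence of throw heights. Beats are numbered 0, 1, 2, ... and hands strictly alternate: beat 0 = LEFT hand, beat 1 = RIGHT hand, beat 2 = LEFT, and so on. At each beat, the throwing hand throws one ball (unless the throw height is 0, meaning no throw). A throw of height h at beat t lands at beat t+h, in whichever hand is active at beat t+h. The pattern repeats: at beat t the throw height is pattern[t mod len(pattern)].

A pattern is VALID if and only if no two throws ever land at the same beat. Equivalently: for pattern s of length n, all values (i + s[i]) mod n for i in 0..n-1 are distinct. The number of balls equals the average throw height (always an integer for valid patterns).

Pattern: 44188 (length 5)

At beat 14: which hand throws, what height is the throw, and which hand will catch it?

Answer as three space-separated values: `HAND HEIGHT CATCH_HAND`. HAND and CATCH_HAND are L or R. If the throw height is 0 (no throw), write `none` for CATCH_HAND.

Beat 14: 14 mod 2 = 0, so hand = L
Throw height = pattern[14 mod 5] = pattern[4] = 8
Lands at beat 14+8=22, 22 mod 2 = 0, so catch hand = L

Answer: L 8 L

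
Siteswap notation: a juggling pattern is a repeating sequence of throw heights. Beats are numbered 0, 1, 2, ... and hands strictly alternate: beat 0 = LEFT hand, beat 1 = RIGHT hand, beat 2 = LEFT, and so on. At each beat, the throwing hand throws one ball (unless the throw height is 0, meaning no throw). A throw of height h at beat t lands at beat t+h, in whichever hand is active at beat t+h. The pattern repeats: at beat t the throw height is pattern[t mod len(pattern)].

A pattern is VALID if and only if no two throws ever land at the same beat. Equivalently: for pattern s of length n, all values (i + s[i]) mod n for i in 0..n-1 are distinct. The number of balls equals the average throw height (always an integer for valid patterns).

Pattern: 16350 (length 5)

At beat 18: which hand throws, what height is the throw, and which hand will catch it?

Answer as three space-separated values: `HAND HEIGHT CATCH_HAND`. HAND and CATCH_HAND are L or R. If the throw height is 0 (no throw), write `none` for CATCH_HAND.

Answer: L 5 R

Derivation:
Beat 18: 18 mod 2 = 0, so hand = L
Throw height = pattern[18 mod 5] = pattern[3] = 5
Lands at beat 18+5=23, 23 mod 2 = 1, so catch hand = R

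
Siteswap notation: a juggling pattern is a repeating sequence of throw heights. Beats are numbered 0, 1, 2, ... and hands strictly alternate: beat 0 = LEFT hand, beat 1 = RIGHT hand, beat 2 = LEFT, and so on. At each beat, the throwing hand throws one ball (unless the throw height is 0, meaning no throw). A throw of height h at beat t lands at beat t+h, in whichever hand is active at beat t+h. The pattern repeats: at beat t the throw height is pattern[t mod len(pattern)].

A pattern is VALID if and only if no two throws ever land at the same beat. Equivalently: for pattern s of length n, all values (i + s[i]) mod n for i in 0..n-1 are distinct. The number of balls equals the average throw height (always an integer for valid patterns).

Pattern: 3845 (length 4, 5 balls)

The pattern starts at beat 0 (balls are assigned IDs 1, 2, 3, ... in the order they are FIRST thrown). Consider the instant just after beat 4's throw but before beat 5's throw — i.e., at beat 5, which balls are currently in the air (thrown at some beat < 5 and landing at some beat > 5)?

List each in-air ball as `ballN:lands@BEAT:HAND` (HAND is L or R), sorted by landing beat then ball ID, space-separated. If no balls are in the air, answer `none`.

Answer: ball3:lands@6:L ball4:lands@7:R ball1:lands@8:L ball2:lands@9:R

Derivation:
Beat 0 (L): throw ball1 h=3 -> lands@3:R; in-air after throw: [b1@3:R]
Beat 1 (R): throw ball2 h=8 -> lands@9:R; in-air after throw: [b1@3:R b2@9:R]
Beat 2 (L): throw ball3 h=4 -> lands@6:L; in-air after throw: [b1@3:R b3@6:L b2@9:R]
Beat 3 (R): throw ball1 h=5 -> lands@8:L; in-air after throw: [b3@6:L b1@8:L b2@9:R]
Beat 4 (L): throw ball4 h=3 -> lands@7:R; in-air after throw: [b3@6:L b4@7:R b1@8:L b2@9:R]
Beat 5 (R): throw ball5 h=8 -> lands@13:R; in-air after throw: [b3@6:L b4@7:R b1@8:L b2@9:R b5@13:R]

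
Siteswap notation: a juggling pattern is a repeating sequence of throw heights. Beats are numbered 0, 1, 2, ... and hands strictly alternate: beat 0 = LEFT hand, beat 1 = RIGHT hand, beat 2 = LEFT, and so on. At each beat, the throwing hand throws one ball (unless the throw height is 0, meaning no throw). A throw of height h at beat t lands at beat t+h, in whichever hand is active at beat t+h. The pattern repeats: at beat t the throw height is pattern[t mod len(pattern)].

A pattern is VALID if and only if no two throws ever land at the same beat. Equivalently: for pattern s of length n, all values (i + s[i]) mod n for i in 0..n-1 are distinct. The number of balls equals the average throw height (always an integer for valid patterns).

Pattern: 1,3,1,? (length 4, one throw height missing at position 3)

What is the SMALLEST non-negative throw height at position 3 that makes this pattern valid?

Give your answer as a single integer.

i=0: (0 + 1) mod 4 = 1
i=1: (1 + 3) mod 4 = 0
i=2: (2 + 1) mod 4 = 3
i=3: s[i]=? (unknown)
Known residues: [0, 1, 3]; need a permutation of 0..3, so missing residue r = 2
Need (3 + s) mod 4 = 2; smallest s = (2 - 3) mod 4 = 3

Answer: 3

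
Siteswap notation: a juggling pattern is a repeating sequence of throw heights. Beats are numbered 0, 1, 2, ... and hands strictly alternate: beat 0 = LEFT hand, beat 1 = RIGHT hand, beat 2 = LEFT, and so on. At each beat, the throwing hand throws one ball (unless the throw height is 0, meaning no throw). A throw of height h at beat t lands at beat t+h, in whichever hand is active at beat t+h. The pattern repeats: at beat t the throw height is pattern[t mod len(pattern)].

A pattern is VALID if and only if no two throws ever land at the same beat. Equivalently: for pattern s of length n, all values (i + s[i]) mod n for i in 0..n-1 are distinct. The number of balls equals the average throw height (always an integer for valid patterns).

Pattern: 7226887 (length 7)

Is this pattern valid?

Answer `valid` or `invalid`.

Answer: invalid

Derivation:
i=0: (i + s[i]) mod n = (0 + 7) mod 7 = 0
i=1: (i + s[i]) mod n = (1 + 2) mod 7 = 3
i=2: (i + s[i]) mod n = (2 + 2) mod 7 = 4
i=3: (i + s[i]) mod n = (3 + 6) mod 7 = 2
i=4: (i + s[i]) mod n = (4 + 8) mod 7 = 5
i=5: (i + s[i]) mod n = (5 + 8) mod 7 = 6
i=6: (i + s[i]) mod n = (6 + 7) mod 7 = 6
Residues: [0, 3, 4, 2, 5, 6, 6], distinct: False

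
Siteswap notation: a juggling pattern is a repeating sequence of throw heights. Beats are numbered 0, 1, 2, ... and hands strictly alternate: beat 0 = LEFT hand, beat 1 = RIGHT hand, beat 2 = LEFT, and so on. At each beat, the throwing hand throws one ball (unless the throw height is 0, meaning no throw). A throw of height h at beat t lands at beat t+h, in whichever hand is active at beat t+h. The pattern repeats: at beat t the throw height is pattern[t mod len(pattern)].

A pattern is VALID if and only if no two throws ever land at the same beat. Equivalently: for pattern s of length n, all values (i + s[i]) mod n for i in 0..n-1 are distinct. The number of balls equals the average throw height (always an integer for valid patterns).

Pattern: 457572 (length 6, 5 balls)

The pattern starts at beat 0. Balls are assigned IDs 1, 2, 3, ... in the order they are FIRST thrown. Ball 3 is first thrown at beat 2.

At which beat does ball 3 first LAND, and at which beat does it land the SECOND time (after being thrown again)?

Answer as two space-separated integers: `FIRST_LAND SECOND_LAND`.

Answer: 9 14

Derivation:
Beat 0 (L): throw ball1 h=4 -> lands@4:L; in-air after throw: [b1@4:L]
Beat 1 (R): throw ball2 h=5 -> lands@6:L; in-air after throw: [b1@4:L b2@6:L]
Beat 2 (L): throw ball3 h=7 -> lands@9:R; in-air after throw: [b1@4:L b2@6:L b3@9:R]
Beat 3 (R): throw ball4 h=5 -> lands@8:L; in-air after throw: [b1@4:L b2@6:L b4@8:L b3@9:R]
Beat 4 (L): throw ball1 h=7 -> lands@11:R; in-air after throw: [b2@6:L b4@8:L b3@9:R b1@11:R]
Beat 5 (R): throw ball5 h=2 -> lands@7:R; in-air after throw: [b2@6:L b5@7:R b4@8:L b3@9:R b1@11:R]
Beat 6 (L): throw ball2 h=4 -> lands@10:L; in-air after throw: [b5@7:R b4@8:L b3@9:R b2@10:L b1@11:R]
Beat 7 (R): throw ball5 h=5 -> lands@12:L; in-air after throw: [b4@8:L b3@9:R b2@10:L b1@11:R b5@12:L]
Beat 8 (L): throw ball4 h=7 -> lands@15:R; in-air after throw: [b3@9:R b2@10:L b1@11:R b5@12:L b4@15:R]
Beat 9 (R): throw ball3 h=5 -> lands@14:L; in-air after throw: [b2@10:L b1@11:R b5@12:L b3@14:L b4@15:R]
Beat 10 (L): throw ball2 h=7 -> lands@17:R; in-air after throw: [b1@11:R b5@12:L b3@14:L b4@15:R b2@17:R]
Beat 11 (R): throw ball1 h=2 -> lands@13:R; in-air after throw: [b5@12:L b1@13:R b3@14:L b4@15:R b2@17:R]
Beat 12 (L): throw ball5 h=4 -> lands@16:L; in-air after throw: [b1@13:R b3@14:L b4@15:R b5@16:L b2@17:R]
Beat 13 (R): throw ball1 h=5 -> lands@18:L; in-air after throw: [b3@14:L b4@15:R b5@16:L b2@17:R b1@18:L]
Beat 14 (L): throw ball3 h=7 -> lands@21:R; in-air after throw: [b4@15:R b5@16:L b2@17:R b1@18:L b3@21:R]
Ball 3: thrown@2 h=7 -> first land @9; rethrown@9 h=5 -> second land @14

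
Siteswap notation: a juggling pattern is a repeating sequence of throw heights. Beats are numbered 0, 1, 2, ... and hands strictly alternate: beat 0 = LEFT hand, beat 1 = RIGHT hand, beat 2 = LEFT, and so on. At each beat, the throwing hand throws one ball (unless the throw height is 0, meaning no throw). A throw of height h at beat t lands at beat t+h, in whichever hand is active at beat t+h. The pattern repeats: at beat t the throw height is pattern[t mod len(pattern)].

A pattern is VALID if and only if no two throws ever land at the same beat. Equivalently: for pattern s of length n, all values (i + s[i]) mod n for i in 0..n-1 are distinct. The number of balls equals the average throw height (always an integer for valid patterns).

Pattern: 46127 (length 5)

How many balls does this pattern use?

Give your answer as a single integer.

Answer: 4

Derivation:
Pattern = [4, 6, 1, 2, 7], length n = 5
  position 0: throw height = 4, running sum = 4
  position 1: throw height = 6, running sum = 10
  position 2: throw height = 1, running sum = 11
  position 3: throw height = 2, running sum = 13
  position 4: throw height = 7, running sum = 20
Total sum = 20; balls = sum / n = 20 / 5 = 4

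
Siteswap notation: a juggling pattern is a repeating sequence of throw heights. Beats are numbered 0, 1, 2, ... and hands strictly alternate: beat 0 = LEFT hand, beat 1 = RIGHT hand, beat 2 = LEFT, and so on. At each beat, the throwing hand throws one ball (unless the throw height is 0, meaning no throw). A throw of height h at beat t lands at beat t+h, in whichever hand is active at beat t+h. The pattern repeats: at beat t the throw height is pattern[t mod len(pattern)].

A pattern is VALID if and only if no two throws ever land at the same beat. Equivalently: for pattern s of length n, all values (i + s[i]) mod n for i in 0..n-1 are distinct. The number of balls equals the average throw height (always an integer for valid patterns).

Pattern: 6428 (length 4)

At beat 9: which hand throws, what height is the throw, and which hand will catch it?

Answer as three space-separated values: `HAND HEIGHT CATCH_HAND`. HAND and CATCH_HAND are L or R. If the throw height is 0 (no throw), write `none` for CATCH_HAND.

Answer: R 4 R

Derivation:
Beat 9: 9 mod 2 = 1, so hand = R
Throw height = pattern[9 mod 4] = pattern[1] = 4
Lands at beat 9+4=13, 13 mod 2 = 1, so catch hand = R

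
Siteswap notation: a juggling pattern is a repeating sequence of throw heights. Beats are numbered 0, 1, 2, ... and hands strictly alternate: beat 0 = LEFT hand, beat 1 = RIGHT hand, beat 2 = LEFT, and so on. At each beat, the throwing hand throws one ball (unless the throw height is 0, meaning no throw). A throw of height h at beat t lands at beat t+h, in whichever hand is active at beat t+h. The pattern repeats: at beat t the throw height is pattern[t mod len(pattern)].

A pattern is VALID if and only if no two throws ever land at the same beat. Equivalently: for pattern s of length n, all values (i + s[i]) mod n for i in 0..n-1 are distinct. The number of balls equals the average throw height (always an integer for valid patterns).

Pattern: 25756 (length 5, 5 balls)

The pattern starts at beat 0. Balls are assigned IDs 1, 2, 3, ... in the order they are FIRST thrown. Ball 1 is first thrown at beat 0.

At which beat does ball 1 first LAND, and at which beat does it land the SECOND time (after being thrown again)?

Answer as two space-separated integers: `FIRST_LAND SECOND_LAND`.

Answer: 2 9

Derivation:
Beat 0 (L): throw ball1 h=2 -> lands@2:L; in-air after throw: [b1@2:L]
Beat 1 (R): throw ball2 h=5 -> lands@6:L; in-air after throw: [b1@2:L b2@6:L]
Beat 2 (L): throw ball1 h=7 -> lands@9:R; in-air after throw: [b2@6:L b1@9:R]
Beat 3 (R): throw ball3 h=5 -> lands@8:L; in-air after throw: [b2@6:L b3@8:L b1@9:R]
Beat 4 (L): throw ball4 h=6 -> lands@10:L; in-air after throw: [b2@6:L b3@8:L b1@9:R b4@10:L]
Beat 5 (R): throw ball5 h=2 -> lands@7:R; in-air after throw: [b2@6:L b5@7:R b3@8:L b1@9:R b4@10:L]
Beat 6 (L): throw ball2 h=5 -> lands@11:R; in-air after throw: [b5@7:R b3@8:L b1@9:R b4@10:L b2@11:R]
Beat 7 (R): throw ball5 h=7 -> lands@14:L; in-air after throw: [b3@8:L b1@9:R b4@10:L b2@11:R b5@14:L]
Beat 8 (L): throw ball3 h=5 -> lands@13:R; in-air after throw: [b1@9:R b4@10:L b2@11:R b3@13:R b5@14:L]
Beat 9 (R): throw ball1 h=6 -> lands@15:R; in-air after throw: [b4@10:L b2@11:R b3@13:R b5@14:L b1@15:R]
Ball 1: thrown@0 h=2 -> first land @2; rethrown@2 h=7 -> second land @9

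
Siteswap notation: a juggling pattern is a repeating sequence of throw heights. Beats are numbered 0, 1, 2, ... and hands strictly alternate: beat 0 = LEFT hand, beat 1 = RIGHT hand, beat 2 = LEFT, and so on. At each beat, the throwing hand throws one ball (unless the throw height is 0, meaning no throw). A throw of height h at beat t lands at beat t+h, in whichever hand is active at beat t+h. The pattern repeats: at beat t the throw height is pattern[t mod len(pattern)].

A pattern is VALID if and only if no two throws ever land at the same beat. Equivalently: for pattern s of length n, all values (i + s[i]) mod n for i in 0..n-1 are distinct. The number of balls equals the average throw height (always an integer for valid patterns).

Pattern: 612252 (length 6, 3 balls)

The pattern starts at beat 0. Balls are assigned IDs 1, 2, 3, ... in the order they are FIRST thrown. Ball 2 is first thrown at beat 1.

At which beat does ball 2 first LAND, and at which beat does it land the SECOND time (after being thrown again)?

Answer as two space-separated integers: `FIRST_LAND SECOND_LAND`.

Answer: 2 4

Derivation:
Beat 0 (L): throw ball1 h=6 -> lands@6:L; in-air after throw: [b1@6:L]
Beat 1 (R): throw ball2 h=1 -> lands@2:L; in-air after throw: [b2@2:L b1@6:L]
Beat 2 (L): throw ball2 h=2 -> lands@4:L; in-air after throw: [b2@4:L b1@6:L]
Beat 3 (R): throw ball3 h=2 -> lands@5:R; in-air after throw: [b2@4:L b3@5:R b1@6:L]
Beat 4 (L): throw ball2 h=5 -> lands@9:R; in-air after throw: [b3@5:R b1@6:L b2@9:R]
Ball 2: thrown@1 h=1 -> first land @2; rethrown@2 h=2 -> second land @4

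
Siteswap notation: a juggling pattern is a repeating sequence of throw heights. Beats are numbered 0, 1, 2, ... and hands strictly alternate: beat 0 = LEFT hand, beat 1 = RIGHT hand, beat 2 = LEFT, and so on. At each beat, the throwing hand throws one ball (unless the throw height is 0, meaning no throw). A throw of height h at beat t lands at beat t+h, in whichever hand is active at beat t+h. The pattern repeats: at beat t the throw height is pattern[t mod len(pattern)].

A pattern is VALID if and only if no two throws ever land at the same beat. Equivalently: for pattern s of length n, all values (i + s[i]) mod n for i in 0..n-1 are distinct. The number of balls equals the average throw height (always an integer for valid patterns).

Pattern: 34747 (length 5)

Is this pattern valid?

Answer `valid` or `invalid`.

i=0: (i + s[i]) mod n = (0 + 3) mod 5 = 3
i=1: (i + s[i]) mod n = (1 + 4) mod 5 = 0
i=2: (i + s[i]) mod n = (2 + 7) mod 5 = 4
i=3: (i + s[i]) mod n = (3 + 4) mod 5 = 2
i=4: (i + s[i]) mod n = (4 + 7) mod 5 = 1
Residues: [3, 0, 4, 2, 1], distinct: True

Answer: valid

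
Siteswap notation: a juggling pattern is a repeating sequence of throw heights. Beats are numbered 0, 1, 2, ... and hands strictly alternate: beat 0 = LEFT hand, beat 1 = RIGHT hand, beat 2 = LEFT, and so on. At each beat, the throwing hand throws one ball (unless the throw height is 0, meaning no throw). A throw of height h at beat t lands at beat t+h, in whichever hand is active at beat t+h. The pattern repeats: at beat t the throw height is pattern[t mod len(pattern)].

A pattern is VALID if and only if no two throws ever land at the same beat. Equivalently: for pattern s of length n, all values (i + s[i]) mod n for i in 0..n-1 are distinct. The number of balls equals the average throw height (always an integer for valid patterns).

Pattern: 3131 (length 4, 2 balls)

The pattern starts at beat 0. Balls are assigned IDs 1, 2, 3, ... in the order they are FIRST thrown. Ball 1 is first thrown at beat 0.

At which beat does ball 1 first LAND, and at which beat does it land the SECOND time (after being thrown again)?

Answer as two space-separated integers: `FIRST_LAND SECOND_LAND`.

Answer: 3 4

Derivation:
Beat 0 (L): throw ball1 h=3 -> lands@3:R; in-air after throw: [b1@3:R]
Beat 1 (R): throw ball2 h=1 -> lands@2:L; in-air after throw: [b2@2:L b1@3:R]
Beat 2 (L): throw ball2 h=3 -> lands@5:R; in-air after throw: [b1@3:R b2@5:R]
Beat 3 (R): throw ball1 h=1 -> lands@4:L; in-air after throw: [b1@4:L b2@5:R]
Beat 4 (L): throw ball1 h=3 -> lands@7:R; in-air after throw: [b2@5:R b1@7:R]
Ball 1: thrown@0 h=3 -> first land @3; rethrown@3 h=1 -> second land @4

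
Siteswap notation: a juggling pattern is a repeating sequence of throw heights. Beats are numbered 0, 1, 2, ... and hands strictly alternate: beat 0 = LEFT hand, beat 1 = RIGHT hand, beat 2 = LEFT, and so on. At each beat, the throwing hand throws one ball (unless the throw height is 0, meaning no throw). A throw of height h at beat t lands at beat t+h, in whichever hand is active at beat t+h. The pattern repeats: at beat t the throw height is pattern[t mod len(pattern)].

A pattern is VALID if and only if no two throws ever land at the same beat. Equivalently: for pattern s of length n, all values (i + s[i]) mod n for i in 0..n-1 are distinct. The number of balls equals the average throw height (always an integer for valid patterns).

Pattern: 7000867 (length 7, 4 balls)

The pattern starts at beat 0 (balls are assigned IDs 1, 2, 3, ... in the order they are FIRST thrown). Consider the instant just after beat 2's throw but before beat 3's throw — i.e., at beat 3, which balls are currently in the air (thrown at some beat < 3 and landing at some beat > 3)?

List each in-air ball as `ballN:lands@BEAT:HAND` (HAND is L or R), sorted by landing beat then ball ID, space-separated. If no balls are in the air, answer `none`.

Beat 0 (L): throw ball1 h=7 -> lands@7:R; in-air after throw: [b1@7:R]

Answer: ball1:lands@7:R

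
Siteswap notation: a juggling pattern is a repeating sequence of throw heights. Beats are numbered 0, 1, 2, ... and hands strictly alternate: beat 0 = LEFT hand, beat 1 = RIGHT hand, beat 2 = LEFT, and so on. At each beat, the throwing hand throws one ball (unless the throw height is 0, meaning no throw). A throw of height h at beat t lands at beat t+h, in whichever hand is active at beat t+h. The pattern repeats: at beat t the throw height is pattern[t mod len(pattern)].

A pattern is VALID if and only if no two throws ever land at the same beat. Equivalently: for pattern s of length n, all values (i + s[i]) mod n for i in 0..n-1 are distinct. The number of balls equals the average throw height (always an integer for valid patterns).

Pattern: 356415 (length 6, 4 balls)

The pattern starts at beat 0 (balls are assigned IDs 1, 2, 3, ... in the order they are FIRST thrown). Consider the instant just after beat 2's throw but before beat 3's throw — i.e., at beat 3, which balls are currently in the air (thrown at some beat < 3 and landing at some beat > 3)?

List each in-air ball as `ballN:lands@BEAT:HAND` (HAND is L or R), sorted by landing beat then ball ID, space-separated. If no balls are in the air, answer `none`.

Beat 0 (L): throw ball1 h=3 -> lands@3:R; in-air after throw: [b1@3:R]
Beat 1 (R): throw ball2 h=5 -> lands@6:L; in-air after throw: [b1@3:R b2@6:L]
Beat 2 (L): throw ball3 h=6 -> lands@8:L; in-air after throw: [b1@3:R b2@6:L b3@8:L]
Beat 3 (R): throw ball1 h=4 -> lands@7:R; in-air after throw: [b2@6:L b1@7:R b3@8:L]

Answer: ball2:lands@6:L ball3:lands@8:L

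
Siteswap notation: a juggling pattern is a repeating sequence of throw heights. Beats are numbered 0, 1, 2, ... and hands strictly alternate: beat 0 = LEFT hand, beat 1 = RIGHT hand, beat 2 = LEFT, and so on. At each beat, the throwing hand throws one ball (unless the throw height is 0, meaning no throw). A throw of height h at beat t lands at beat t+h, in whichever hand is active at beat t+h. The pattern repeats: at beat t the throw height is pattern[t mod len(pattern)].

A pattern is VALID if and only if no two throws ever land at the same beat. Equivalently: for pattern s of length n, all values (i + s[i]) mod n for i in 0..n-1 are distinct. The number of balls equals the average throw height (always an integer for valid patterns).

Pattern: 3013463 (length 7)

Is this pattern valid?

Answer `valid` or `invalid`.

Answer: invalid

Derivation:
i=0: (i + s[i]) mod n = (0 + 3) mod 7 = 3
i=1: (i + s[i]) mod n = (1 + 0) mod 7 = 1
i=2: (i + s[i]) mod n = (2 + 1) mod 7 = 3
i=3: (i + s[i]) mod n = (3 + 3) mod 7 = 6
i=4: (i + s[i]) mod n = (4 + 4) mod 7 = 1
i=5: (i + s[i]) mod n = (5 + 6) mod 7 = 4
i=6: (i + s[i]) mod n = (6 + 3) mod 7 = 2
Residues: [3, 1, 3, 6, 1, 4, 2], distinct: False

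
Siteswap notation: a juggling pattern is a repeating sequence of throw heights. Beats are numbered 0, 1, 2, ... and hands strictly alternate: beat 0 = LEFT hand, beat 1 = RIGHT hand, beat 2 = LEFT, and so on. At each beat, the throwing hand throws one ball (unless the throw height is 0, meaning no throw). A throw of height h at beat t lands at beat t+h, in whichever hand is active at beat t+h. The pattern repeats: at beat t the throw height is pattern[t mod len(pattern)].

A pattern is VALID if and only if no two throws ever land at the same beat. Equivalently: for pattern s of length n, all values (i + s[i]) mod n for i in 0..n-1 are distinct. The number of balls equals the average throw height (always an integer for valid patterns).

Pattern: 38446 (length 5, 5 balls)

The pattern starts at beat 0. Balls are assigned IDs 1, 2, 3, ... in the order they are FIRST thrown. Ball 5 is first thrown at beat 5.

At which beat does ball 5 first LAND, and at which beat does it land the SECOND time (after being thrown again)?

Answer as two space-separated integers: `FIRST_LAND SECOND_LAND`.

Answer: 8 12

Derivation:
Beat 0 (L): throw ball1 h=3 -> lands@3:R; in-air after throw: [b1@3:R]
Beat 1 (R): throw ball2 h=8 -> lands@9:R; in-air after throw: [b1@3:R b2@9:R]
Beat 2 (L): throw ball3 h=4 -> lands@6:L; in-air after throw: [b1@3:R b3@6:L b2@9:R]
Beat 3 (R): throw ball1 h=4 -> lands@7:R; in-air after throw: [b3@6:L b1@7:R b2@9:R]
Beat 4 (L): throw ball4 h=6 -> lands@10:L; in-air after throw: [b3@6:L b1@7:R b2@9:R b4@10:L]
Beat 5 (R): throw ball5 h=3 -> lands@8:L; in-air after throw: [b3@6:L b1@7:R b5@8:L b2@9:R b4@10:L]
Beat 6 (L): throw ball3 h=8 -> lands@14:L; in-air after throw: [b1@7:R b5@8:L b2@9:R b4@10:L b3@14:L]
Beat 7 (R): throw ball1 h=4 -> lands@11:R; in-air after throw: [b5@8:L b2@9:R b4@10:L b1@11:R b3@14:L]
Beat 8 (L): throw ball5 h=4 -> lands@12:L; in-air after throw: [b2@9:R b4@10:L b1@11:R b5@12:L b3@14:L]
Beat 9 (R): throw ball2 h=6 -> lands@15:R; in-air after throw: [b4@10:L b1@11:R b5@12:L b3@14:L b2@15:R]
Beat 10 (L): throw ball4 h=3 -> lands@13:R; in-air after throw: [b1@11:R b5@12:L b4@13:R b3@14:L b2@15:R]
Beat 11 (R): throw ball1 h=8 -> lands@19:R; in-air after throw: [b5@12:L b4@13:R b3@14:L b2@15:R b1@19:R]
Beat 12 (L): throw ball5 h=4 -> lands@16:L; in-air after throw: [b4@13:R b3@14:L b2@15:R b5@16:L b1@19:R]
Ball 5: thrown@5 h=3 -> first land @8; rethrown@8 h=4 -> second land @12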